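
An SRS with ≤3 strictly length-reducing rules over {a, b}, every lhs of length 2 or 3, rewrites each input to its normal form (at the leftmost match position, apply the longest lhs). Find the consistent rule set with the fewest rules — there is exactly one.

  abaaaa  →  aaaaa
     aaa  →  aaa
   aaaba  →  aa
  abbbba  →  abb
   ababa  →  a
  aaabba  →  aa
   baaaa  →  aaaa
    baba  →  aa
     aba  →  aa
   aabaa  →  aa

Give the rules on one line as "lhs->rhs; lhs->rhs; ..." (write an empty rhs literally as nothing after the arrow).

  | abaaaa => aaaaa
  | aaa
  | aaaba => aa
  | abbbba => abb

aab->; ba->a; bba->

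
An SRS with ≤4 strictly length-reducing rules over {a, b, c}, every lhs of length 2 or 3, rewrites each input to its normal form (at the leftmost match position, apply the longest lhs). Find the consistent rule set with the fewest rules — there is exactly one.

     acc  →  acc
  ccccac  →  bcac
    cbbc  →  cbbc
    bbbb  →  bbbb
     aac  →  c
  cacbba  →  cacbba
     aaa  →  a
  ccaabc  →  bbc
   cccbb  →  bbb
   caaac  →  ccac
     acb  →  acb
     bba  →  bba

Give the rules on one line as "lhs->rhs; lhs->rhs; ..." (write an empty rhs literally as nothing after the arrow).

  | acc
  | ccccac => bcac
  | cbbc
  | bbbb

aa->; caa->cc; ccc->b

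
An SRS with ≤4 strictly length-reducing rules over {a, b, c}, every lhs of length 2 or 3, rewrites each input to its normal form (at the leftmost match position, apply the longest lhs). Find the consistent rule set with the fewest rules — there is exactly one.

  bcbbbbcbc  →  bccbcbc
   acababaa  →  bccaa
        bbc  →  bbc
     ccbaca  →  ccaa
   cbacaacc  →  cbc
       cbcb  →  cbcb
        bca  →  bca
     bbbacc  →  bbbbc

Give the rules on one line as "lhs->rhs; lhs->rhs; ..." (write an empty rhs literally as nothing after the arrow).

ab->c; ac->b; cbb->ca

  | bcbbbbcbc => bcabbcbc => bccbcbc
  | acababaa => bababaa => bcabaa => bccaa
  | bbc
  | ccbaca => ccbba => ccaa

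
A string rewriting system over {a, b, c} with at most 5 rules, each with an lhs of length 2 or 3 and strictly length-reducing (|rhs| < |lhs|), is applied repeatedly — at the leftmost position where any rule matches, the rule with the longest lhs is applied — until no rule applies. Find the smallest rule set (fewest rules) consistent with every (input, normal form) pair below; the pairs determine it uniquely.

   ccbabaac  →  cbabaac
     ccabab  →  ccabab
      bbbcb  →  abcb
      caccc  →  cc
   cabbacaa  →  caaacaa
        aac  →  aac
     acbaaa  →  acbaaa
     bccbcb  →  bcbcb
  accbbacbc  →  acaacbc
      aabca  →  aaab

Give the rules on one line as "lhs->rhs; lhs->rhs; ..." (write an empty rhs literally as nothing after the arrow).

bb->a; bca->ab; cac->; ccb->cb

  | ccbabaac => cbabaac
  | ccabab
  | bbbcb => abcb
  | caccc => cc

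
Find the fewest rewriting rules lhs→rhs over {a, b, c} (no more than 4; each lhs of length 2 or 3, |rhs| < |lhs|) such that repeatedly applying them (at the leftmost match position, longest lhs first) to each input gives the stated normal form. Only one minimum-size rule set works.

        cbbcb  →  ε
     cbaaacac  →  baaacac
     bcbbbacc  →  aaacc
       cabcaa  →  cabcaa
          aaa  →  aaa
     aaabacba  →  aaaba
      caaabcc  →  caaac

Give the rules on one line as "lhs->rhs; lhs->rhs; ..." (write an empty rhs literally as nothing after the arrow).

acb->; bb->a; bcc->c; cb->b

  | cbbcb => bbcb => acb => ε
  | cbaaacac => baaacac
  | bcbbbacc => bbbbacc => abbacc => aaacc
  | cabcaa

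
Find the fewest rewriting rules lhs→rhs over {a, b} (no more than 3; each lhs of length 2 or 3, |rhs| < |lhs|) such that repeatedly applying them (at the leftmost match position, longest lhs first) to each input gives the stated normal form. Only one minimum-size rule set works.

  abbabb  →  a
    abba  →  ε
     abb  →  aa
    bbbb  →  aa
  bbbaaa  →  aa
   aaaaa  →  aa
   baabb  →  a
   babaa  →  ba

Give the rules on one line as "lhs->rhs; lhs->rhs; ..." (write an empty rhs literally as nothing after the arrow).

aaa->; baa->; bb->a

  | abbabb => aaabb => bb => a
  | abba => aaa => ε
  | abb => aa
  | bbbb => abb => aa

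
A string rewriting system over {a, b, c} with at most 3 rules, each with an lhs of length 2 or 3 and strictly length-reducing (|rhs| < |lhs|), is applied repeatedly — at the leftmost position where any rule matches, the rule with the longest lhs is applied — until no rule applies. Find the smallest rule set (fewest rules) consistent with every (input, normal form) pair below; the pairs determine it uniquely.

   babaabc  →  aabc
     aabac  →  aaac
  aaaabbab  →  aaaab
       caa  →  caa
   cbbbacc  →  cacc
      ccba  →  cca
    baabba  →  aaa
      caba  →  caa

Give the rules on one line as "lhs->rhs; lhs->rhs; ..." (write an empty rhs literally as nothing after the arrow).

ba->a; bab->

  | babaabc => aabc
  | aabac => aaac
  | aaaabbab => aaaab
  | caa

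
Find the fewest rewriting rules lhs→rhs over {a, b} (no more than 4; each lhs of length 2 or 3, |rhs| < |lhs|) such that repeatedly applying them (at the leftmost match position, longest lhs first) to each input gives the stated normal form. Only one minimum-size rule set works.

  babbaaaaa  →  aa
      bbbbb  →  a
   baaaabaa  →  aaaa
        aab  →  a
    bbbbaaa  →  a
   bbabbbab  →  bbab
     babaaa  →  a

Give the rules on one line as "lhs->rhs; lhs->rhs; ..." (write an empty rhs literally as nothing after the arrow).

  | babbaaaaa => babaaaa => bbaaaa => baaa => aa
  | bbbbb => abbb => aab => a
  | baaaabaa => aaabaa => aaaa
  | aab => a

aab->a; aba->ba; baa->a; bbb->ab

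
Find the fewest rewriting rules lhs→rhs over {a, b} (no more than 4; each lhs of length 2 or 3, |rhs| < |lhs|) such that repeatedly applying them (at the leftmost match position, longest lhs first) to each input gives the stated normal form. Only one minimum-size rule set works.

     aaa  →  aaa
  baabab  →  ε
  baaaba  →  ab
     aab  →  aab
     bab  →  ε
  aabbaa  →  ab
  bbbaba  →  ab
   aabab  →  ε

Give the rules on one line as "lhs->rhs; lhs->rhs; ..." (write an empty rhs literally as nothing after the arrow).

abb->bb; ba->b; bb->; bba->ab

  | aaa
  | baabab => babab => bbab => abb => bb => ε
  | baaaba => baaba => baba => bba => ab
  | aab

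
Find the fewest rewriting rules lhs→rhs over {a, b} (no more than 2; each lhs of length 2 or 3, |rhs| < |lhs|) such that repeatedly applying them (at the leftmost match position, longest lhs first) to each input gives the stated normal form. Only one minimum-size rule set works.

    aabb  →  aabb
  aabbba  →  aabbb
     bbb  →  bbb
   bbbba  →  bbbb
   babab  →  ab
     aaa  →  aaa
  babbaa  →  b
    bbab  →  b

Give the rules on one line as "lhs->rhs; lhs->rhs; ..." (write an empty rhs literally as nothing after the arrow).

ba->b; bab->

  | aabb
  | aabbba => aabbb
  | bbb
  | bbbba => bbbb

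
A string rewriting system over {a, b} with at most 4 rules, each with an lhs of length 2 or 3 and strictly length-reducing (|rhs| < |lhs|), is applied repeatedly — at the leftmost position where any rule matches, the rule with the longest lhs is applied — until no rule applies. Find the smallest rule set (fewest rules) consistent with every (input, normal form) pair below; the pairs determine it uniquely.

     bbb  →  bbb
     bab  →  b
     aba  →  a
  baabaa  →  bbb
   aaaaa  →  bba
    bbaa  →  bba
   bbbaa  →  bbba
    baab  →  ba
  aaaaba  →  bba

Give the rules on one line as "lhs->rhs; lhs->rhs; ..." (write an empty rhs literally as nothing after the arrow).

  | bbb
  | bab => b
  | aba => a
  | baabaa => baaa => bbb

aa->a; aaa->bb; aab->a; ab->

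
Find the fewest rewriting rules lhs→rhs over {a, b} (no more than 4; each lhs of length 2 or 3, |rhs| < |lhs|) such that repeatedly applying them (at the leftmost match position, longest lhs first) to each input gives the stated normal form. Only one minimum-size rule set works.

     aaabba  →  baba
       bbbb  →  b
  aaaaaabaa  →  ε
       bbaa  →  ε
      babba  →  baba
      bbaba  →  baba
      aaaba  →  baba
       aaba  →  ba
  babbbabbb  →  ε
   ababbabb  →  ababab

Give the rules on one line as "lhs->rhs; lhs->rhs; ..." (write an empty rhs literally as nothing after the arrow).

  | aaabba => babba => baba
  | bbbb => b
  | aaaaaabaa => baaaabaa => aabaa => bbaa => baa => ε
  | bbaa => baa => ε

aa->b; baa->; bb->b; bbb->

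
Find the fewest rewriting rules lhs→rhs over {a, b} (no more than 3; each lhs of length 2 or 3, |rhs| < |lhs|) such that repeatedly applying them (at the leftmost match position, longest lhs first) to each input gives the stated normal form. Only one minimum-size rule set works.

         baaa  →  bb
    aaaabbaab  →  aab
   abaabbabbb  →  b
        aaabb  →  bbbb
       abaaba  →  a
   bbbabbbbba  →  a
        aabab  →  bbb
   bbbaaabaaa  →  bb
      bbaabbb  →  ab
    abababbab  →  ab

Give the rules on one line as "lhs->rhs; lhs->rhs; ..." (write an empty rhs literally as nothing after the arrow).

aaa->bb; abb->; ba->a

  | baaa => aaa => bb
  | aaaabbaab => bbabbaab => babbaab => abbaab => aab
  | abaabbabbb => aaabbabbb => bbbbabbb => bbbabbb => bbabbb => babbb => abbb => b
  | aaabb => bbbb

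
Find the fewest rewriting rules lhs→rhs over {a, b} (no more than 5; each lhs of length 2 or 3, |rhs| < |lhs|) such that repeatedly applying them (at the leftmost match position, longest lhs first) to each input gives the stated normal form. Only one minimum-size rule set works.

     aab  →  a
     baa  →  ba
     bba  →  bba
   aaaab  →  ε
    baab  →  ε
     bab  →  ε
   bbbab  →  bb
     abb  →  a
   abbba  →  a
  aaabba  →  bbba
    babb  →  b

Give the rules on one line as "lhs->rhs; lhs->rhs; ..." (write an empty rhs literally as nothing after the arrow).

aa->a; aaa->b; ab->a; bab->

  | aab => ab => a
  | baa => ba
  | bba
  | aaaab => bab => ε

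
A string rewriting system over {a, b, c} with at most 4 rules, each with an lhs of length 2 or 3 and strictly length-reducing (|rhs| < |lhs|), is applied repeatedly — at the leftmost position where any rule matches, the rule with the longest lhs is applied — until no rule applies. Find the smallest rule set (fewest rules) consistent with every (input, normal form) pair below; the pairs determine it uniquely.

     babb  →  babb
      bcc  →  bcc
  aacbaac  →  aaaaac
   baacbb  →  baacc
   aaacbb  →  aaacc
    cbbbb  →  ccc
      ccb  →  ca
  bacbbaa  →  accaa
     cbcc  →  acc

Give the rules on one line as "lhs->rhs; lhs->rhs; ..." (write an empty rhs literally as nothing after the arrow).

  | babb
  | bcc
  | aacbaac => aaaaac
  | baacbb => baacc

bac->ac; cb->a; cbb->cc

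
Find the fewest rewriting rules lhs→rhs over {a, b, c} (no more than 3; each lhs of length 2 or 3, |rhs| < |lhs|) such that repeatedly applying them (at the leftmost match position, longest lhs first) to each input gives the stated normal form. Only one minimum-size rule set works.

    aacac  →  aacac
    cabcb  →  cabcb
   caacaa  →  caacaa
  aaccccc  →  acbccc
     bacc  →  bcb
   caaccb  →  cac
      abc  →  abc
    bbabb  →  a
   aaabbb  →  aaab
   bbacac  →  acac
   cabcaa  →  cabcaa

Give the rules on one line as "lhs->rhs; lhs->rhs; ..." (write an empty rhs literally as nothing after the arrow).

acc->cb; bb->

  | aacac
  | cabcb
  | caacaa
  | aaccccc => acbccc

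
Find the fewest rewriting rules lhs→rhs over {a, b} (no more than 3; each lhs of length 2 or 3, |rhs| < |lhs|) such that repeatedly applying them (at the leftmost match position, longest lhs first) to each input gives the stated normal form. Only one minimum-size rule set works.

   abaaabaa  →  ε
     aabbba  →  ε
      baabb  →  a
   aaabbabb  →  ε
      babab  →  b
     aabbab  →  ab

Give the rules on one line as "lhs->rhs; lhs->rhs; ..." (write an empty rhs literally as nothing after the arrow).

aa->; ba->; bb->

  | abaaabaa => aaabaa => abaa => aa => ε
  | aabbba => bbba => ba => ε
  | baabb => abb => a
  | aaabbabb => abbabb => aabb => bb => ε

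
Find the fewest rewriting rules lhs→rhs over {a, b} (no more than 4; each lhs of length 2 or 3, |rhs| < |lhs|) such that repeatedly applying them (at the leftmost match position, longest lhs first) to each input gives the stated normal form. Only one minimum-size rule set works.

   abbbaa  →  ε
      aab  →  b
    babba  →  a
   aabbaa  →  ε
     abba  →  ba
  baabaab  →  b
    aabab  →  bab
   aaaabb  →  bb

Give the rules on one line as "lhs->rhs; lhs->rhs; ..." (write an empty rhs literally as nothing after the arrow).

aa->; abb->b; bba->a

  | abbbaa => bbaa => aa => ε
  | aab => b
  | babba => bba => a
  | aabbaa => bbaa => aa => ε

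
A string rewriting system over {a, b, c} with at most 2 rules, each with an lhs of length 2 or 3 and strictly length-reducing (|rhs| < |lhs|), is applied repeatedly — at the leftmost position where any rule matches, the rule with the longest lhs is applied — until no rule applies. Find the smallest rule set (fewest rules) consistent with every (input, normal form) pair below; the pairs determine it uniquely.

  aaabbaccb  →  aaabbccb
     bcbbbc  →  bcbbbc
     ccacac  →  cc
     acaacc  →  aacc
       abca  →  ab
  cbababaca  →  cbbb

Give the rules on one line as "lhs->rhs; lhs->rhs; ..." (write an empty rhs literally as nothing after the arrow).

  | aaabbaccb => aaabbccb
  | bcbbbc
  | ccacac => ccac => cc
  | acaacc => aacc

ba->b; ca->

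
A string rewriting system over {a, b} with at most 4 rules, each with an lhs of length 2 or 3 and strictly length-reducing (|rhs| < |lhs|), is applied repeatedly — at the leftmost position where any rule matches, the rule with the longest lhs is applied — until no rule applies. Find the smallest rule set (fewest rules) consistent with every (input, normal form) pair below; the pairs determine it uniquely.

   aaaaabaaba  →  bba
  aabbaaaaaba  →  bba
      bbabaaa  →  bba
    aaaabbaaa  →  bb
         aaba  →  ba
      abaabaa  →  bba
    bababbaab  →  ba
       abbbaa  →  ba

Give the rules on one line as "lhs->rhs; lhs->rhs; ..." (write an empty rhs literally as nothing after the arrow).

aa->b; aab->aa; ab->a; bbb->ba

  | aaaaabaaba => baaabaaba => bbabaaba => bbaaaba => bbbaba => baaba => baaa => bba
  | aabbaaaaaba => aabaaaaaba => aaaaaaaba => baaaaaba => bbaaaba => bbbaba => baaba => baaa => bba
  | bbabaaa => bbaaaa => bbbaa => baaa => bba
  | aaaabbaaa => baabbaaa => baabaaa => baaaaa => bbaaa => bbba => baa => bb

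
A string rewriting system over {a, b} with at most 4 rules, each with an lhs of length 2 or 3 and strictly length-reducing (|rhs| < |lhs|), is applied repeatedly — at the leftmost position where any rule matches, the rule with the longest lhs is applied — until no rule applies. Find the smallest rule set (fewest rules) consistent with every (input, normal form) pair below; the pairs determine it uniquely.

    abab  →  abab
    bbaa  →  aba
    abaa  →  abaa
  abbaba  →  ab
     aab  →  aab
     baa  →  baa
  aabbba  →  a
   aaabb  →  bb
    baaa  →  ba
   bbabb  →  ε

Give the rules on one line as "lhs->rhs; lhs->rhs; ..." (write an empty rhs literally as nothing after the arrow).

aaa->a; abb->bb; bba->ab; bbb->

  | abab
  | bbaa => aba
  | abaa
  | abbaba => bbaba => abba => bba => ab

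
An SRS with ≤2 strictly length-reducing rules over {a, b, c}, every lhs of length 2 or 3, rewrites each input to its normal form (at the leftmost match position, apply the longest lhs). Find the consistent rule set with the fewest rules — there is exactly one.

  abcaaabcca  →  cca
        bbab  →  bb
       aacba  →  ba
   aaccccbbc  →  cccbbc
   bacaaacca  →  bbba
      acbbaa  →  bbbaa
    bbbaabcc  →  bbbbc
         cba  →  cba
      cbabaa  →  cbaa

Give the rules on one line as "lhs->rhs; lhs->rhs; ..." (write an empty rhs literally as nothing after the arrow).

ab->; ac->b

  | abcaaabcca => caaabcca => caacca => cabca => cca
  | bbab => bb
  | aacba => abba => ba
  | aaccccbbc => abcccbbc => cccbbc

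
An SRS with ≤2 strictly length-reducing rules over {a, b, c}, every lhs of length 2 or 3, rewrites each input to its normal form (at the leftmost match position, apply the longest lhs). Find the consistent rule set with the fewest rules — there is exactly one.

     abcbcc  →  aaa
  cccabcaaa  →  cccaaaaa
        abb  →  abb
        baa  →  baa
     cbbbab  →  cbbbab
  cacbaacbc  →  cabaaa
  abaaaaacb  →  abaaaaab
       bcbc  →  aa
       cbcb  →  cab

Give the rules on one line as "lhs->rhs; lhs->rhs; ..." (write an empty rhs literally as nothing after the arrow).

ac->a; bc->a

  | abcbcc => aabcc => aaac => aaa
  | cccabcaaa => cccaaaaa
  | abb
  | baa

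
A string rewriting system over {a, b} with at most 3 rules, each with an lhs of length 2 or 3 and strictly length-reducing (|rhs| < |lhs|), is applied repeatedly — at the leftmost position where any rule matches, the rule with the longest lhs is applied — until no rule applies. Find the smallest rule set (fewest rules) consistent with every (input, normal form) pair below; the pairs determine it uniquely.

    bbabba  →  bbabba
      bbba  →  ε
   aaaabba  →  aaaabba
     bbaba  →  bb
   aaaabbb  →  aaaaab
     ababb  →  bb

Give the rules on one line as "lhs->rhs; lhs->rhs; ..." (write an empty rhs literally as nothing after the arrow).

aba->; bbb->ab

  | bbabba
  | bbba => aba => ε
  | aaaabba
  | bbaba => bb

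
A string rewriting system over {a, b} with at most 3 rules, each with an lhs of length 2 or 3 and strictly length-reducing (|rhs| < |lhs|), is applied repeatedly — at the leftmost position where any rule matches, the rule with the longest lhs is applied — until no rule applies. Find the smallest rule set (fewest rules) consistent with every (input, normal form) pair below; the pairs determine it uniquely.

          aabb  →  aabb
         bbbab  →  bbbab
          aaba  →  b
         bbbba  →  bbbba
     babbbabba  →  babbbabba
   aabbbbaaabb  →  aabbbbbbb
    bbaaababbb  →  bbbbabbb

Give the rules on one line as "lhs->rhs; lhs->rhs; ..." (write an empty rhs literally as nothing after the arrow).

  | aabb
  | bbbab
  | aaba => aaa => b
  | bbbba

aaa->b; aba->aa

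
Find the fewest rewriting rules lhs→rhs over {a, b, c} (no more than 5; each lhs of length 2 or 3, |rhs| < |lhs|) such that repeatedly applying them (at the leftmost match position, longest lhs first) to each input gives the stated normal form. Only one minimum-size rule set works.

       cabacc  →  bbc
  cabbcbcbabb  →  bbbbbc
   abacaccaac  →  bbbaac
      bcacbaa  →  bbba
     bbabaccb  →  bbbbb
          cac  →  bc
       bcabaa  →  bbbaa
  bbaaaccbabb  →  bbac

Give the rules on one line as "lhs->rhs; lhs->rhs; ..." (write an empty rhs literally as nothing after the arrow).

  | cabacc => bbacc => bbab => bbc
  | cabbcbcbabb => bbbcbcbabb => bbbccbabb => bbbbbabb => bbbbbcb => bbbbbc
  | abacaccaac => cacaccaac => bcaccaac => bbccaac => bbbaac
  | bcacbaa => bbcbaa => bbcaa => bbba

ab->c; ca->b; cb->c; cc->b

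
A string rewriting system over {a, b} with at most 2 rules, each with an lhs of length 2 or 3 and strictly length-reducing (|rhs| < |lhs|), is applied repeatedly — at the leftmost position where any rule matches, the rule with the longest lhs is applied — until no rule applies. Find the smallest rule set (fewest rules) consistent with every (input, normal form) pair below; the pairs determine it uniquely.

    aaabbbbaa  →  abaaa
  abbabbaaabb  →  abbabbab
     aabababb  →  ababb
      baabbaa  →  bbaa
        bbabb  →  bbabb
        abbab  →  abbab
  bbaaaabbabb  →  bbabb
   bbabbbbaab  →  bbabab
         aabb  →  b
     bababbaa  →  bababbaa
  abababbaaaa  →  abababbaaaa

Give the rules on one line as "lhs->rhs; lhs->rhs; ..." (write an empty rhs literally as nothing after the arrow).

aab->; bbb->ba

  | aaabbbbaa => abbbaa => abaaa
  | abbabbaaabb => abbabbab
  | aabababb => ababb
  | baabbaa => bbaa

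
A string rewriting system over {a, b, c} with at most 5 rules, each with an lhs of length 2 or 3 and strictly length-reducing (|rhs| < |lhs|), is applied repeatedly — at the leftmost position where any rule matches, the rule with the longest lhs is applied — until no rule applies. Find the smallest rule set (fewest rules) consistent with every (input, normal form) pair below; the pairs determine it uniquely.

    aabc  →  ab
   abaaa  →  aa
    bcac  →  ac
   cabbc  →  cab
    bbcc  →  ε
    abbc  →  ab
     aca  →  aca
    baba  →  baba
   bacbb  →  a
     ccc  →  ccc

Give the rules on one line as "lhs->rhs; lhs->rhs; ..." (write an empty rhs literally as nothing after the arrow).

abc->b; baa->; bc->; cbb->aa

  | aabc => ab
  | abaaa => aa
  | bcac => ac
  | cabbc => cab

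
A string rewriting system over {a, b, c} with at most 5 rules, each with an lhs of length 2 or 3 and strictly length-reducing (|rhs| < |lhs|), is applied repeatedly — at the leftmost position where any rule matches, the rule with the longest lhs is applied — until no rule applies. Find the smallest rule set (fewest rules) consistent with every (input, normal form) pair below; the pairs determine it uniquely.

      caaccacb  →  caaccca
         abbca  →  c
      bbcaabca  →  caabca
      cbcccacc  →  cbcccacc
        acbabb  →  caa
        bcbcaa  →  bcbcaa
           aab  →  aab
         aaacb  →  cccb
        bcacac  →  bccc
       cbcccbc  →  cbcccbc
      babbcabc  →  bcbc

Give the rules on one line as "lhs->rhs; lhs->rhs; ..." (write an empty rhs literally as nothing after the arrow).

aaa->cc; aca->c; acb->ca; bb->

  | caaccacb => caaccca
  | abbca => aca => c
  | bbcaabca => caabca
  | cbcccacc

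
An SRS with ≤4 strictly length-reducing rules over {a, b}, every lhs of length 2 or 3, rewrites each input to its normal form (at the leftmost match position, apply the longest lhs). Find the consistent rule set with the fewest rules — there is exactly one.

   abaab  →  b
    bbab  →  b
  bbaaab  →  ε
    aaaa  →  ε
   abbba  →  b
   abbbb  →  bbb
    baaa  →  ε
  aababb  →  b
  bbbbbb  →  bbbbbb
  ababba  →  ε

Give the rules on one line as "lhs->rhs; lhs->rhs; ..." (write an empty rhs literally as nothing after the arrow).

  | abaab => aab => b
  | bbab => b
  | bbaaab => baab => ab => ε
  | aaaa => aa => ε

aa->; ab->; ba->; bab->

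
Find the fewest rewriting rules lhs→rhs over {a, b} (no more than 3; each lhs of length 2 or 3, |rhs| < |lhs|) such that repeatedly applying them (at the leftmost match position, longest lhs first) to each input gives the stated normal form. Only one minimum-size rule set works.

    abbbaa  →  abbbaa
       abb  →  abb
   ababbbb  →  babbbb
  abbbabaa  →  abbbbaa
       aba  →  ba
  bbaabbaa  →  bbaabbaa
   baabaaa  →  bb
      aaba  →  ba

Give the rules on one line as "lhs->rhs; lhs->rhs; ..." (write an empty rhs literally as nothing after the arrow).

  | abbbaa
  | abb
  | ababbbb => babbbb
  | abbbabaa => abbbbaa

aaa->; aba->ba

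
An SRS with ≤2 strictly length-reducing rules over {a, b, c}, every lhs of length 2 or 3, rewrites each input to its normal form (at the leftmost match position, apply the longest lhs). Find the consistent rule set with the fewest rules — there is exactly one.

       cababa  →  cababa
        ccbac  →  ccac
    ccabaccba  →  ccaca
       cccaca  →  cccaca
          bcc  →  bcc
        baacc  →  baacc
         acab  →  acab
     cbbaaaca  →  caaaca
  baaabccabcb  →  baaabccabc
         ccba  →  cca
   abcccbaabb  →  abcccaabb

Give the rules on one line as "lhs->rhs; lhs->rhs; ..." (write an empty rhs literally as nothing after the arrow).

bac->; cb->c

  | cababa
  | ccbac => ccac
  | ccabaccba => ccacba => ccaca
  | cccaca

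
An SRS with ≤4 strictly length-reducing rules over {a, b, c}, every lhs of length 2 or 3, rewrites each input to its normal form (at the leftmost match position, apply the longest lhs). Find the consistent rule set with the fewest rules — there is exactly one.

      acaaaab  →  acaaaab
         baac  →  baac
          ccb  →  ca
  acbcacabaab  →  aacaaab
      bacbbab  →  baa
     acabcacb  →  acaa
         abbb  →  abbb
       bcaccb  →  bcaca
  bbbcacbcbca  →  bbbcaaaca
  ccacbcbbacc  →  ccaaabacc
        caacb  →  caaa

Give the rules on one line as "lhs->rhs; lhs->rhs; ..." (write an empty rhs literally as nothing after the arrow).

  | acaaaab
  | baac
  | ccb => ca
  | acbcacabaab => aacacabaab => aacaaab

bab->; cab->; cb->a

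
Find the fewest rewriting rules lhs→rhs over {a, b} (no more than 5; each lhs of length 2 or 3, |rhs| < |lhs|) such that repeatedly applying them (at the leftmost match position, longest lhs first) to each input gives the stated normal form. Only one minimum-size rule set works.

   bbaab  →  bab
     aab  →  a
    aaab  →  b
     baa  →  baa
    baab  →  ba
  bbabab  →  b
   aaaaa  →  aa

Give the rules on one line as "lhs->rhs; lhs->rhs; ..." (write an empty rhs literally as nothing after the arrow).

aaa->; aab->a; bb->b; bba->b

  | bbaab => bab
  | aab => a
  | aaab => b
  | baa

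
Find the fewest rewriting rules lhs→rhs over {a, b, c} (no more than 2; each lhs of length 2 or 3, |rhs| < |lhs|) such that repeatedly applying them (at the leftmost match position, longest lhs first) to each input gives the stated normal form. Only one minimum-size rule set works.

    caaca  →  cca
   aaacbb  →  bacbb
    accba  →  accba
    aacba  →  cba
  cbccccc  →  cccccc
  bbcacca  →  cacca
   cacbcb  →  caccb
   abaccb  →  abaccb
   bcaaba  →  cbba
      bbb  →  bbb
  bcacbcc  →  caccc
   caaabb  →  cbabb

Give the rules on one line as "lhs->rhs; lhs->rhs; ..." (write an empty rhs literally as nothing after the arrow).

aa->b; bc->c

  | caaca => cbca => cca
  | aaacbb => bacbb
  | accba
  | aacba => bcba => cba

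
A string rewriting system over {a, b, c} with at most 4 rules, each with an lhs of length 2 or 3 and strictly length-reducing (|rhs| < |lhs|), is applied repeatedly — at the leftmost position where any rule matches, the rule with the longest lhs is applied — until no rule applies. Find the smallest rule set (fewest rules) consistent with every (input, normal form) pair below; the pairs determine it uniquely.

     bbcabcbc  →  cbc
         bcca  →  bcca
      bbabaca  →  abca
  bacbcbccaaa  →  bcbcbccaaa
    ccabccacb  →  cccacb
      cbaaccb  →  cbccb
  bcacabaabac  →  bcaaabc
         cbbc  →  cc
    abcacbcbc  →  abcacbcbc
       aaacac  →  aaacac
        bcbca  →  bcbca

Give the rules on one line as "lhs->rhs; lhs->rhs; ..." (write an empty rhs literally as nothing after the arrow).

  | bbcabcbc => cabcbc => cbc
  | bcca
  | bbabaca => abaca => abca
  | bacbcbccaaa => bcbcbccaaa

ba->b; bb->; cab->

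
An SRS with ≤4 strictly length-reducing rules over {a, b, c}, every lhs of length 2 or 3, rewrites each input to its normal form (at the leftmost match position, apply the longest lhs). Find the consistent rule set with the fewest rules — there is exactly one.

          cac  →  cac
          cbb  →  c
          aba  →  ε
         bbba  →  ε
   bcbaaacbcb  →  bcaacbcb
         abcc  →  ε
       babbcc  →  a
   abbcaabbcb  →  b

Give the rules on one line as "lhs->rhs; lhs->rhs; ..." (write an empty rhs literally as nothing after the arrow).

  | cac
  | cbb => c
  | aba => ba => ε
  | bbba => ba => ε

ab->b; ba->; bb->; cc->a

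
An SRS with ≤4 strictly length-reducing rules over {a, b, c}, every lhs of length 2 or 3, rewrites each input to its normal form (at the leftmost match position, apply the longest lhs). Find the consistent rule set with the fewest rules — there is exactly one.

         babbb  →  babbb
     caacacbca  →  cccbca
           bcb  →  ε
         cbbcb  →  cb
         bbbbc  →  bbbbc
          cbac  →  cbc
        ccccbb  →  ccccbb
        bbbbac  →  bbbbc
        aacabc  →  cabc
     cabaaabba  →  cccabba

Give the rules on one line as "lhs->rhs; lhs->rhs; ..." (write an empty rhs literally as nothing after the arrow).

ac->c; baa->cc; bcb->

  | babbb
  | caacacbca => cacacbca => ccacbca => cccbca
  | bcb => ε
  | cbbcb => cb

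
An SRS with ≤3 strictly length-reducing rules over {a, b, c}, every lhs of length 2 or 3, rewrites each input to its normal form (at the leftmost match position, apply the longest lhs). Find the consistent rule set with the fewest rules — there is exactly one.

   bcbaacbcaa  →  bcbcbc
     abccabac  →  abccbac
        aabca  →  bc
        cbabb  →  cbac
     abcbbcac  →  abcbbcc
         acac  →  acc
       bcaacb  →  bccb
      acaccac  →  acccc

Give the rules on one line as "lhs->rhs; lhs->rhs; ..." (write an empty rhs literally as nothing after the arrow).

  | bcbaacbcaa => bcbcbcaa => bcbcbca => bcbcbc
  | abccabac => abccbac
  | aabca => bca => bc
  | cbabb => cbac

aa->; abb->ac; ca->c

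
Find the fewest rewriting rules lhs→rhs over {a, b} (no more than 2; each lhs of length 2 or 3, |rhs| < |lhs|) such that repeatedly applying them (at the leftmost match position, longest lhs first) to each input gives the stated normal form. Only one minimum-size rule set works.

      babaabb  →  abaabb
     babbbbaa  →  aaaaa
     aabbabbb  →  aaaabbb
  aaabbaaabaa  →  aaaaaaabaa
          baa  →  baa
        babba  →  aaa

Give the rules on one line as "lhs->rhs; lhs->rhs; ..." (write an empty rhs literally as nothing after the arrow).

  | babaabb => abaabb
  | babbbbaa => abbbbaa => abbaaa => aaaaa
  | aabbabbb => aaaabbb
  | aaabbaaabaa => aaaaaaabaa

bab->ab; bba->aa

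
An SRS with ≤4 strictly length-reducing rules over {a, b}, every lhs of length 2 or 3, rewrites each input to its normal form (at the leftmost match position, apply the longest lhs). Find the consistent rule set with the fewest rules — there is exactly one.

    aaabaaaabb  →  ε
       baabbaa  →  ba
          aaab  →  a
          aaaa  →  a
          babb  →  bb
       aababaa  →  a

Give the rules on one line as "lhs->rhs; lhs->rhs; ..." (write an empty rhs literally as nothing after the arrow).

  | aaabaaaabb => aabaaaabb => aaaaabb => aaaabb => aaabb => aabb => ab => ε
  | baabbaa => babaa => baa => ba
  | aaab => aab => a
  | aaaa => aaa => aa => a

aa->a; aab->a; ab->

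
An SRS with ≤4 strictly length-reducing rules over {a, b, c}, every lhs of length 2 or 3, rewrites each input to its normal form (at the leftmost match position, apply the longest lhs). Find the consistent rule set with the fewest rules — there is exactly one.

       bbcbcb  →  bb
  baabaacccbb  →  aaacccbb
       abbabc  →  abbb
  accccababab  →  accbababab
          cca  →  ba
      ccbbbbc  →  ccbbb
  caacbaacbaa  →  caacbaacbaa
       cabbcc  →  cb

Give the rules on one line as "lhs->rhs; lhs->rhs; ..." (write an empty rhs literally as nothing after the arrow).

  | bbcbcb => bbcb => bb
  | baabaacccbb => bcaaacccbb => aaacccbb
  | abbabc => abbb
  | accccababab => accbababab

aab->ca; abc->b; bc->; cca->ba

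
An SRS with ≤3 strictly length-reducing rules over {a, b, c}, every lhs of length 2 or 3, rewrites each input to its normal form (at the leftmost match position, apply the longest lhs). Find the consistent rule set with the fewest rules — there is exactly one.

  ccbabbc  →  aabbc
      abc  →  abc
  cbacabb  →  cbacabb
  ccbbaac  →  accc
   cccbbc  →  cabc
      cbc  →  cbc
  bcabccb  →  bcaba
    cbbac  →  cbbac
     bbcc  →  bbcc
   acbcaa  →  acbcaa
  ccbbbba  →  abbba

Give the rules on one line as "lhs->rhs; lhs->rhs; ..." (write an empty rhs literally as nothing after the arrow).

  | ccbabbc => aabbc
  | abc
  | cbacabb
  | ccbbaac => abaac => accc

baa->cc; ccb->a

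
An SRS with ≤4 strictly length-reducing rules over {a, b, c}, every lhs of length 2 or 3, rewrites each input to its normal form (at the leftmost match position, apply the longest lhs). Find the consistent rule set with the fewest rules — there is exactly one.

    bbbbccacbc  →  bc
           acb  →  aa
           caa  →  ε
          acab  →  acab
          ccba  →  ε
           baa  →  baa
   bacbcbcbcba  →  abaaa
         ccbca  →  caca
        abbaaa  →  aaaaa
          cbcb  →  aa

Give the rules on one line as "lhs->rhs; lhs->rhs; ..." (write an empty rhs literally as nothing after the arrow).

aac->b; bb->a; caa->; cb->a

  | bbbbccacbc => abbccacbc => aaccacbc => bcacbc => bcaac => bc
  | acb => aa
  | caa => ε
  | acab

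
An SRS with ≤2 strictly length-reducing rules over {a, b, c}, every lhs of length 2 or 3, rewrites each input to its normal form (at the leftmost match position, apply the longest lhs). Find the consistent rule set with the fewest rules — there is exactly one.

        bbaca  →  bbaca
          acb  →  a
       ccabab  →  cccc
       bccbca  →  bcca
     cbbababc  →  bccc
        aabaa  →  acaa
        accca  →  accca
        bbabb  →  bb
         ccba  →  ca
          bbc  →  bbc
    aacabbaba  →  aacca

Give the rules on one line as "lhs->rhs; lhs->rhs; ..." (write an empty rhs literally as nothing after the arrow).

  | bbaca
  | acb => a
  | ccabab => cccab => cccc
  | bccbca => bcca

ab->c; cb->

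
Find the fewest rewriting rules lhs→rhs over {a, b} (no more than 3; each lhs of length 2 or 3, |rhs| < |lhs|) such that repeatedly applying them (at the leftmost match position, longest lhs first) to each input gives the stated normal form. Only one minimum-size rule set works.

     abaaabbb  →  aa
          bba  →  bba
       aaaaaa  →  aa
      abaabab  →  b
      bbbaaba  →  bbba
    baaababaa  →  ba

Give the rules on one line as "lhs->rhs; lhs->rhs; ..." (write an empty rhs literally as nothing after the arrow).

  | abaaabbb => aabbb => aabb => aab => aa
  | bba
  | aaaaaa => aaaaa => aaaa => aaa => aa
  | abaabab => abab => b

aaa->aa; ab->a; aba->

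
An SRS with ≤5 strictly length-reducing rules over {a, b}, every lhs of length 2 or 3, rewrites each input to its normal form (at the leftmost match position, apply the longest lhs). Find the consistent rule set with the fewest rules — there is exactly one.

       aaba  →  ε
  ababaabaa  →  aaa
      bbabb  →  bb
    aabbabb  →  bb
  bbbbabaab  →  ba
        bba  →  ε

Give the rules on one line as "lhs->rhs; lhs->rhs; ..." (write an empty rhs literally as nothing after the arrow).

  | aaba => baa => ε
  | ababaabaa => aabaabaa => baaabaa => abaa => aaa
  | bbabb => bb
  | aabbabb => bababb => baabb => bb

aab->ba; ab->a; baa->; bba->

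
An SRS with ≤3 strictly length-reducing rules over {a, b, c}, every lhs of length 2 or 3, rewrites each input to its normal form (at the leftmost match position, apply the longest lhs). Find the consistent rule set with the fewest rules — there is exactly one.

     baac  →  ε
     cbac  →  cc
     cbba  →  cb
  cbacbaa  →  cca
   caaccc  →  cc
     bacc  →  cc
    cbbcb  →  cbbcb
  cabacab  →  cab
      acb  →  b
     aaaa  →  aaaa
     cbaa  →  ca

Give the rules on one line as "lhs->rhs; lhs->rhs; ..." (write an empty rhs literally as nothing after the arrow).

ac->; ba->

  | baac => ac => ε
  | cbac => cc
  | cbba => cb
  | cbacbaa => ccbaa => cca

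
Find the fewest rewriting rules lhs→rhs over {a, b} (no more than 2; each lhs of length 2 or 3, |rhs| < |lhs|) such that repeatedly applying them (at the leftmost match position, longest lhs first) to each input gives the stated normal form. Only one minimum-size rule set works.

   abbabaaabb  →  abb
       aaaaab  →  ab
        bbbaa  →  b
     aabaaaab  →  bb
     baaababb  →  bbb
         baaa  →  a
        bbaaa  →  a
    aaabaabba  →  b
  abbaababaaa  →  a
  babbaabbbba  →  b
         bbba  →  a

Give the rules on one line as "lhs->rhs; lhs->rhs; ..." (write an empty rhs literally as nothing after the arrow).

  | abbabaaabb => ababaaabb => aabaaabb => bbaaabb => baaabb => aaabb => babb => abb
  | aaaaab => baaab => aaab => bab => ab
  | bbbaa => bbaa => baa => aa => b
  | aabaaaab => bbaaaab => baaaab => aaaab => baab => aab => bb

aa->b; ba->a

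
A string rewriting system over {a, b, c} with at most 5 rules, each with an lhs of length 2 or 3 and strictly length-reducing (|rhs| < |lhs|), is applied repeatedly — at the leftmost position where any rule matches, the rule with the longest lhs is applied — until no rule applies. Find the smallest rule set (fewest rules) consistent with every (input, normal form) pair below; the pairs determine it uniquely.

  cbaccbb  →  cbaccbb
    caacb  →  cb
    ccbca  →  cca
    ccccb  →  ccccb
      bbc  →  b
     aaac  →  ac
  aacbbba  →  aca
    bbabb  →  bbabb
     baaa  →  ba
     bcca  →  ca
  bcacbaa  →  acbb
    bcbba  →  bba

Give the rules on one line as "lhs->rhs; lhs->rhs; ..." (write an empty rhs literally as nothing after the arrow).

aa->b; aaa->a; bbb->ac; bc->

  | cbaccbb
  | caacb => cbcb => cb
  | ccbca => cca
  | ccccb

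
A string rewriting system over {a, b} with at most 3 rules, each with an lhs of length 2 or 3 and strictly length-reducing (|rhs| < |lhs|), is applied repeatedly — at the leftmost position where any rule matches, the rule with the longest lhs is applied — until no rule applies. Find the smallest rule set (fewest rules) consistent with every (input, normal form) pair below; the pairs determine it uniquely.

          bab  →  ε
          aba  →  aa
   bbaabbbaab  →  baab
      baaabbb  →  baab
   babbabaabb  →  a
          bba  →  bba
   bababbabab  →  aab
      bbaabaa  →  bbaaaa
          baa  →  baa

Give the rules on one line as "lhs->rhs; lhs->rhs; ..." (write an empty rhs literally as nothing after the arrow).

  | bab => ε
  | aba => aa
  | bbaabbbaab => bbabaab => baab
  | baaabbb => baab

aba->aa; abb->; bab->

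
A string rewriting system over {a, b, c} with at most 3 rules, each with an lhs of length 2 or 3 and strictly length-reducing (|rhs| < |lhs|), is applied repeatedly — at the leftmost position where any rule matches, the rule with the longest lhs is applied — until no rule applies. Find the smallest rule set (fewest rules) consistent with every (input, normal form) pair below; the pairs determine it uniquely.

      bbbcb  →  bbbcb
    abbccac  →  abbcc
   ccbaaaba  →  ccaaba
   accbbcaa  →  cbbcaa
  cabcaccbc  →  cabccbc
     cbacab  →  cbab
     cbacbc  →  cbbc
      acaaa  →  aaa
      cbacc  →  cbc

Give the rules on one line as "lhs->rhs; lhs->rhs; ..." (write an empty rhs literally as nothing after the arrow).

  | bbbcb
  | abbccac => abbcc
  | ccbaaaba => ccaaba
  | accbbcaa => cbbcaa

ac->; baa->a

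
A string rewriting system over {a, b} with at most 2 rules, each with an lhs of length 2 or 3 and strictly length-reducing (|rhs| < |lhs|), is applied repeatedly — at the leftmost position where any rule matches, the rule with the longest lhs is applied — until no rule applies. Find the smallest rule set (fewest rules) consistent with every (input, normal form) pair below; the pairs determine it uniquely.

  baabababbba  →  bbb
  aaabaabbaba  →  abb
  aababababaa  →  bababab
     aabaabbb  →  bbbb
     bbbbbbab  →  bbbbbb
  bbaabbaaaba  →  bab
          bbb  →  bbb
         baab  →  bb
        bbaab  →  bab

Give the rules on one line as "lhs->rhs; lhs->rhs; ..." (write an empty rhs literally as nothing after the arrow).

  | baabababbba => bbababbba => bbabbba => bbbba => bbb
  | aaabaabbaba => abaabbaba => abbbaba => abbba => abb
  | aababababaa => babababaa => bababab
  | aabaabbb => baabbb => bbbb

aa->; bba->b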